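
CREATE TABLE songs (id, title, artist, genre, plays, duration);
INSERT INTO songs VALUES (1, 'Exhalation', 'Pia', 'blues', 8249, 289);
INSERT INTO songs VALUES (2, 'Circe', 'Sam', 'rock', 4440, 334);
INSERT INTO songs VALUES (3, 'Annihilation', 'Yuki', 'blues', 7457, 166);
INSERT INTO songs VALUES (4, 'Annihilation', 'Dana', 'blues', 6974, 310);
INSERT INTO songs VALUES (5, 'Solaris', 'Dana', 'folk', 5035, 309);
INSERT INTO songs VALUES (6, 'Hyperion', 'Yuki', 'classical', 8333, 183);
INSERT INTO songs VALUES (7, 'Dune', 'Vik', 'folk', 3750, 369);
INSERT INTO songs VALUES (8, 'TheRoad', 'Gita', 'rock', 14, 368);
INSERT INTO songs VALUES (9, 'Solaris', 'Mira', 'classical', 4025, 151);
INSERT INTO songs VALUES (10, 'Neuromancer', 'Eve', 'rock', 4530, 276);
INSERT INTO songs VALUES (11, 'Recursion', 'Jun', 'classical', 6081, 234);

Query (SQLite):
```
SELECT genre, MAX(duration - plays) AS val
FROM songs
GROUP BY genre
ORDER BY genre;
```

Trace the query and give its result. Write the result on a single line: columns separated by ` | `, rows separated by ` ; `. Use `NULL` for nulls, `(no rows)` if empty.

blues | -6664 ; classical | -3874 ; folk | -3381 ; rock | 354

For each row compute duration - plays.
Group by genre; take MAX of the expression per group.
  blues: ids {1, 3, 4} → MAX(duration - plays)=-6664
  classical: ids {6, 9, 11} → MAX(duration - plays)=-3874
  folk: ids {5, 7} → MAX(duration - plays)=-3381
  rock: ids {2, 8, 10} → MAX(duration - plays)=354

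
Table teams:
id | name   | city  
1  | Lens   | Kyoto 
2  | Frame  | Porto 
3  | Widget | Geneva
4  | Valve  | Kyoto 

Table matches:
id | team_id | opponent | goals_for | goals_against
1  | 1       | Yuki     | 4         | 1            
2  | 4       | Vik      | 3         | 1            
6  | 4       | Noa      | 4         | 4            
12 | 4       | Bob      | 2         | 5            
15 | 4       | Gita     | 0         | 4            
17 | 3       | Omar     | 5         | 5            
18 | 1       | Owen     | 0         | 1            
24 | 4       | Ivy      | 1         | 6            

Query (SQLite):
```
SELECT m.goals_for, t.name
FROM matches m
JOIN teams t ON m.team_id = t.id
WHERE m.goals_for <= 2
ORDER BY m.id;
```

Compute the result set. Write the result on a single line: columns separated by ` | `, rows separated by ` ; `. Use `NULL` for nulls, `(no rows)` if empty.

Each matches row matches the teams row where team_id = teams.id.
Then keep rows with m.goals_for <= 2.

2 | Valve ; 0 | Valve ; 0 | Lens ; 1 | Valve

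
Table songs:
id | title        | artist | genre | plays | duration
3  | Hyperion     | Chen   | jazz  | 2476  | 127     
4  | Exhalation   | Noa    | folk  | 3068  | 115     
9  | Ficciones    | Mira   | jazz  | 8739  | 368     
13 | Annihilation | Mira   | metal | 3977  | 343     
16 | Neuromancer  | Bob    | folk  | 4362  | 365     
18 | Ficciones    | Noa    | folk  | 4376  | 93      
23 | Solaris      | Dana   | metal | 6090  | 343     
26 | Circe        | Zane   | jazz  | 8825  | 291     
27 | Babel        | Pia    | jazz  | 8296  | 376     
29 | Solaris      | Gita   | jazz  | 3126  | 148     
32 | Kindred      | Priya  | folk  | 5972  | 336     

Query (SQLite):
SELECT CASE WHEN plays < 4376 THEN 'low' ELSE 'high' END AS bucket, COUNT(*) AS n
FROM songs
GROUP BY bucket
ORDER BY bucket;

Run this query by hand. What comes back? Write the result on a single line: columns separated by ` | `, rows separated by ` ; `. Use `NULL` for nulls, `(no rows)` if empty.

Bucket rows by plays < 4376 → 'low' else 'high'; count each bucket.

high | 6 ; low | 5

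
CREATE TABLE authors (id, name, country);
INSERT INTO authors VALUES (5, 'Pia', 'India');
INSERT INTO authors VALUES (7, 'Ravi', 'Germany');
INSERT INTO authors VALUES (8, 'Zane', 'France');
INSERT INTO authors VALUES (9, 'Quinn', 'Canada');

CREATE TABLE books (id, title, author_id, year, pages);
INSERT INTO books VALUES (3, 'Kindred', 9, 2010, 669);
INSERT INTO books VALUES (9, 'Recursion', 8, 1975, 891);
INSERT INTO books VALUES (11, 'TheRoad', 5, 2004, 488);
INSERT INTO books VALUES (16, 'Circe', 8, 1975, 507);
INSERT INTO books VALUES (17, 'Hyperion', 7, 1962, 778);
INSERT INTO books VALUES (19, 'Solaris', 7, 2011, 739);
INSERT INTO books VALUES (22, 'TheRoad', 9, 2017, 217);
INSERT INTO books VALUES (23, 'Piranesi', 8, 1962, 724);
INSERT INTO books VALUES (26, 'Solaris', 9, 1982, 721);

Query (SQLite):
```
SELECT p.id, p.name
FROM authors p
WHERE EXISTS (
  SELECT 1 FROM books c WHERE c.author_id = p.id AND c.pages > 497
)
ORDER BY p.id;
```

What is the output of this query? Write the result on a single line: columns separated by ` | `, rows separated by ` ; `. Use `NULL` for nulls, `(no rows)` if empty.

7 | Ravi ; 8 | Zane ; 9 | Quinn

For each authors row, check whether any books with matching author_id has pages > 497.
Keep rows where that is true.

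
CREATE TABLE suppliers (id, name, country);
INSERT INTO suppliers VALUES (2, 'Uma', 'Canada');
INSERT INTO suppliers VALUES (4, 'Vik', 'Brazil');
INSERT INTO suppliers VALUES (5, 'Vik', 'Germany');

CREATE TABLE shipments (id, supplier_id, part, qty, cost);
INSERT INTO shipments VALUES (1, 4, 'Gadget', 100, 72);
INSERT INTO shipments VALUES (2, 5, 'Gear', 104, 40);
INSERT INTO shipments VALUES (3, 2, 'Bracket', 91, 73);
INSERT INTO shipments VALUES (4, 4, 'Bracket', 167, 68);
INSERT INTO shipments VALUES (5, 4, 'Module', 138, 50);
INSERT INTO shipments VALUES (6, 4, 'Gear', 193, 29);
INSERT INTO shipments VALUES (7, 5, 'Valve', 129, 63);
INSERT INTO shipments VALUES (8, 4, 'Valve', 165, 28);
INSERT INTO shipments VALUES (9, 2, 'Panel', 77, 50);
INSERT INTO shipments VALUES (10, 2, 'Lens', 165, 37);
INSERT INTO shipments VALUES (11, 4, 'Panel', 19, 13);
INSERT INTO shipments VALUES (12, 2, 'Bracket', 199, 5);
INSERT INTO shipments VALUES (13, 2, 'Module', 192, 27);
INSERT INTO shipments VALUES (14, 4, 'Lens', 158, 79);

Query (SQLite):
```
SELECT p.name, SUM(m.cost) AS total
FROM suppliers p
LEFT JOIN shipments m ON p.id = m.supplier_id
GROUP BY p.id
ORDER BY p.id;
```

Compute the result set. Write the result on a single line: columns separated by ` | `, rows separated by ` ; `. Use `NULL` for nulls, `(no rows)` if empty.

LEFT JOIN keeps every suppliers row; unmatched ones get NULL for shipments columns.
Group by suppliers.id and compute SUM(m.cost). SUM over an all-NULL group is NULL.
  2: ids {3, 9, 10, 12, 13} → SUM(m.cost)=192
  4: ids {1, 4, 5, 6, 8, 11, 14} → SUM(m.cost)=339
  5: ids {2, 7} → SUM(m.cost)=103

Uma | 192 ; Vik | 339 ; Vik | 103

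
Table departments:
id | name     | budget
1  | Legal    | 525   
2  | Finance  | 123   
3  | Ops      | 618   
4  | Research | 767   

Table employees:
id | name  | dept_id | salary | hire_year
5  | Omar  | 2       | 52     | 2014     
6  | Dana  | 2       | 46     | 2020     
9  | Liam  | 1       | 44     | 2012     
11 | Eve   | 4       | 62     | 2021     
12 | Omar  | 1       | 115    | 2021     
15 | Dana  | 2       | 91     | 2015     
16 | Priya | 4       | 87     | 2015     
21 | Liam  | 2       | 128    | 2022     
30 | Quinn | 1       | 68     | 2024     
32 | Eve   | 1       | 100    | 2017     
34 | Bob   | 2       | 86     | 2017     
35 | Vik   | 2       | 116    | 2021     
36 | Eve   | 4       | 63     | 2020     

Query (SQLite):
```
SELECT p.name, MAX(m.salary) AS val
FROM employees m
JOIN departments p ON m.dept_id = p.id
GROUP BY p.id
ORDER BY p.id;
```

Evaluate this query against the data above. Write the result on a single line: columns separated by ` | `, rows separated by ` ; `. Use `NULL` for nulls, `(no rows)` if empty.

Join each employees row to its departments via dept_id.
Group joined rows by departments.id; compute MAX(m.salary) per group.
  1: ids {9, 12, 30, 32} → MAX(m.salary)=115
  2: ids {5, 6, 15, 21, 34, 35} → MAX(m.salary)=128
  4: ids {11, 16, 36} → MAX(m.salary)=87

Legal | 115 ; Finance | 128 ; Research | 87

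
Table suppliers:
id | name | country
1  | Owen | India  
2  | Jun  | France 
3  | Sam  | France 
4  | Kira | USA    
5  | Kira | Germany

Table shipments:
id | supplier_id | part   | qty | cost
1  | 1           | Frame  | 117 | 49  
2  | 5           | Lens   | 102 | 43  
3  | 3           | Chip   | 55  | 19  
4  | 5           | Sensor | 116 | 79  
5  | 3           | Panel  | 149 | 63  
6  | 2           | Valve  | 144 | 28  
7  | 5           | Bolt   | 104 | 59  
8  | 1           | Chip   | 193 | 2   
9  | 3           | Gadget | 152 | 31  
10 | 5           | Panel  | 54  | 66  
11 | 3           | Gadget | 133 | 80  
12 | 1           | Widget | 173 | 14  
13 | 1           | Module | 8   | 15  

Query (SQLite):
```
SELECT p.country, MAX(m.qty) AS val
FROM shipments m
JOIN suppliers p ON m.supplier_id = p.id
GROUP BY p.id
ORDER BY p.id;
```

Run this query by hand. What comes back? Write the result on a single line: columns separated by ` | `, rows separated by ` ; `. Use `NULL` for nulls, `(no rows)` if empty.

India | 193 ; France | 144 ; France | 152 ; Germany | 116

Join each shipments row to its suppliers via supplier_id.
Group joined rows by suppliers.id; compute MAX(m.qty) per group.
  1: ids {1, 8, 12, 13} → MAX(m.qty)=193
  2: ids {6} → MAX(m.qty)=144
  3: ids {3, 5, 9, 11} → MAX(m.qty)=152
  5: ids {2, 4, 7, 10} → MAX(m.qty)=116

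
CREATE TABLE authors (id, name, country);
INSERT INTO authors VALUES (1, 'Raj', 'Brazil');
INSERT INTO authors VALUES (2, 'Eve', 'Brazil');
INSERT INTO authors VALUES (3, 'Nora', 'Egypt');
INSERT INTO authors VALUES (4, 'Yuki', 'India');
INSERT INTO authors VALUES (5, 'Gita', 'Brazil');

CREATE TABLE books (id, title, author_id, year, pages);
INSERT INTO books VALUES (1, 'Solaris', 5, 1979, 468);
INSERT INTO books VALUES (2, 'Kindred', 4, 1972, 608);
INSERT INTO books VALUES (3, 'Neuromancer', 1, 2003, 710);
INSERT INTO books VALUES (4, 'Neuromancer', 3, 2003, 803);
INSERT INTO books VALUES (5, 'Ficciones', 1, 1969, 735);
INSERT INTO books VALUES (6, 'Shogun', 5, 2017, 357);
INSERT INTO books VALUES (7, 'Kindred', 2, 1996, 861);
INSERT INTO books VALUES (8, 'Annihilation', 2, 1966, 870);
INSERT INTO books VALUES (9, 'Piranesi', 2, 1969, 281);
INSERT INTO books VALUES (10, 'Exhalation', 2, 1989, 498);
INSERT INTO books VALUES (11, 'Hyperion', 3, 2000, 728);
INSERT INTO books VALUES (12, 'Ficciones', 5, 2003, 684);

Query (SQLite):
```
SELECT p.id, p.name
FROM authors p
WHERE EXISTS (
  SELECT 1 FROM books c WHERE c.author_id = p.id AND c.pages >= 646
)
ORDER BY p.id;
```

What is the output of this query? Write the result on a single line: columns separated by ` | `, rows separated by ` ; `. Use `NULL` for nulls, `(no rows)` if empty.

1 | Raj ; 2 | Eve ; 3 | Nora ; 5 | Gita

For each authors row, check whether any books with matching author_id has pages >= 646.
Keep rows where that is true.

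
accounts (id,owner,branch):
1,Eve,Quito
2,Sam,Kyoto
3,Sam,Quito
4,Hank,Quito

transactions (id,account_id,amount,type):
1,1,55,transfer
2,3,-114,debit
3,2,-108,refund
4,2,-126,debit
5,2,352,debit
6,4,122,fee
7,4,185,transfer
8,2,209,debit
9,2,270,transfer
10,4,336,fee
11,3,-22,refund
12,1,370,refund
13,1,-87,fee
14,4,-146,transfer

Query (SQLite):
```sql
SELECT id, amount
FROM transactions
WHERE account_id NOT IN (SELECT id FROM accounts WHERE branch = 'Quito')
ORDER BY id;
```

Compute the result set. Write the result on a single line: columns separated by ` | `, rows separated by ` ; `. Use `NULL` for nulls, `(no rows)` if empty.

Inner query: accounts.id where branch = 'Quito'.
Outer: keep transactions rows whose account_id is not in that set.
Inner query → {1, 3, 4}

3 | -108 ; 4 | -126 ; 5 | 352 ; 8 | 209 ; 9 | 270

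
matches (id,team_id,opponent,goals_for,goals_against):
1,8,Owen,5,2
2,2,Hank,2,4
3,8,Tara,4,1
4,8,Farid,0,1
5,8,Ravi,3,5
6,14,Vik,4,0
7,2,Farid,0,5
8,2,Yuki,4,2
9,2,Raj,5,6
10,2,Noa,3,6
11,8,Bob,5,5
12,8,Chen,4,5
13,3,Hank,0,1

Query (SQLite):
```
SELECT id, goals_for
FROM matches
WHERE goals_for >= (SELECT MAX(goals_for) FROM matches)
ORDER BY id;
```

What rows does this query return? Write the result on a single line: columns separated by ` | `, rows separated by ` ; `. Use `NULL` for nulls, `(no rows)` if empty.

Scalar subquery: MAX(goals_for) over all matches rows = 5.
Keep rows where goals_for >= that value.

1 | 5 ; 9 | 5 ; 11 | 5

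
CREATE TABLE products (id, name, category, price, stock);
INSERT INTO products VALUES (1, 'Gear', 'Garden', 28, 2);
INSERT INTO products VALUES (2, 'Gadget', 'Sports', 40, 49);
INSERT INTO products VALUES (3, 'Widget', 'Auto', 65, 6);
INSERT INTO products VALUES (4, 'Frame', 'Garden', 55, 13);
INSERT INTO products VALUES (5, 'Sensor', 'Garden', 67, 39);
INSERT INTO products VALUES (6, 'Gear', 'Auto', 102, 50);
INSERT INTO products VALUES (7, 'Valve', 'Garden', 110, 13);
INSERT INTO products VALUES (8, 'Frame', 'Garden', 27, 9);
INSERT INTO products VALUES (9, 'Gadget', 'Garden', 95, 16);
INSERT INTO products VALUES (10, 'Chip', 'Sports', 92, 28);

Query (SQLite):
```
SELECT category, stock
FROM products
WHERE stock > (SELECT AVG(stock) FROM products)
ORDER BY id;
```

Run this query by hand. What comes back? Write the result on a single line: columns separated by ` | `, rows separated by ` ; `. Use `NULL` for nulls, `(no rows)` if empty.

Scalar subquery: AVG(stock) over all products rows = 22.5.
Keep rows where stock > that value.

Sports | 49 ; Garden | 39 ; Auto | 50 ; Sports | 28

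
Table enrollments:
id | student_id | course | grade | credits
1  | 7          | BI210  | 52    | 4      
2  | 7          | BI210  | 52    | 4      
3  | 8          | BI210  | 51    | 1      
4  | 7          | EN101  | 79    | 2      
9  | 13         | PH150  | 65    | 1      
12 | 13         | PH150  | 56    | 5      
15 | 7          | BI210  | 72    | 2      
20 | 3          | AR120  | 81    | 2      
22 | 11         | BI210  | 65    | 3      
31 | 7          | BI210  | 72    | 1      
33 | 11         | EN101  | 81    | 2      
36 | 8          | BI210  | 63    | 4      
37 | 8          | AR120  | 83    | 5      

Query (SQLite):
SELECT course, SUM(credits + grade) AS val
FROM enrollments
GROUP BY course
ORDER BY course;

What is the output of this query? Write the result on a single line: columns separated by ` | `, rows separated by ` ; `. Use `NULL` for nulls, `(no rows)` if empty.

For each row compute credits + grade.
Group by course; take SUM of the expression per group.
  AR120: ids {20, 37} → SUM(credits + grade)=171
  BI210: ids {1, 2, 3, 15, 22, 31, 36} → SUM(credits + grade)=446
  EN101: ids {4, 33} → SUM(credits + grade)=164
  PH150: ids {9, 12} → SUM(credits + grade)=127

AR120 | 171 ; BI210 | 446 ; EN101 | 164 ; PH150 | 127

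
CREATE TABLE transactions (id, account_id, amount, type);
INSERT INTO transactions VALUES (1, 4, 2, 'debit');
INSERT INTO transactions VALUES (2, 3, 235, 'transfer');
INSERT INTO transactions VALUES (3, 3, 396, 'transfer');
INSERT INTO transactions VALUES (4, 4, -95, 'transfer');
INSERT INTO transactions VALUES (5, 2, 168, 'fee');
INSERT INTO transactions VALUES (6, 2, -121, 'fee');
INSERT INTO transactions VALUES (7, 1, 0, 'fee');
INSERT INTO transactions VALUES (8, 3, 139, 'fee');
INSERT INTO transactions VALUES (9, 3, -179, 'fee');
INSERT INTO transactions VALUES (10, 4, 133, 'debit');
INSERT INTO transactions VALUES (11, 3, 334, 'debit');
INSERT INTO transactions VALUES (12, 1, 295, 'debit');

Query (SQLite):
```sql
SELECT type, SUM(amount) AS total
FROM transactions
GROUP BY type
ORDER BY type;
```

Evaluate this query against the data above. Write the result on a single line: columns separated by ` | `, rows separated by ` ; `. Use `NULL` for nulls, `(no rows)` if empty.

Partition transactions by type; compute SUM(amount) within each group.
  debit: ids {1, 10, 11, 12} → SUM(amount)=764
  fee: ids {5, 6, 7, 8, 9} → SUM(amount)=7
  transfer: ids {2, 3, 4} → SUM(amount)=536

debit | 764 ; fee | 7 ; transfer | 536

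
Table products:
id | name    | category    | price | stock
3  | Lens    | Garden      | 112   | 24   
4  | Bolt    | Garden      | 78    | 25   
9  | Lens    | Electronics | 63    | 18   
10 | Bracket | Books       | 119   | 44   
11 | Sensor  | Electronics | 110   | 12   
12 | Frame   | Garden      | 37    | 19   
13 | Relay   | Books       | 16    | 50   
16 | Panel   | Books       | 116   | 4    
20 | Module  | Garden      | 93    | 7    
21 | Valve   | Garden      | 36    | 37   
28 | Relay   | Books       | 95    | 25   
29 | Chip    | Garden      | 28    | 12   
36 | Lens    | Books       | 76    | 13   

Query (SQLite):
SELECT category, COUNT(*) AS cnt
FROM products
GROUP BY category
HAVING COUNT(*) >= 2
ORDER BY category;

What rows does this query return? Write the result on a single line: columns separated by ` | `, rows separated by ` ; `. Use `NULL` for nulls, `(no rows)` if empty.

Books | 5 ; Electronics | 2 ; Garden | 6

Partition products by category; compute COUNT(*) within each group.
HAVING: keep groups with count ≥ 2.
  Books: ids {10, 13, 16, 28, 36} → COUNT(*)=5
  Electronics: ids {9, 11} → COUNT(*)=2
  Garden: ids {3, 4, 12, 20, 21, 29} → COUNT(*)=6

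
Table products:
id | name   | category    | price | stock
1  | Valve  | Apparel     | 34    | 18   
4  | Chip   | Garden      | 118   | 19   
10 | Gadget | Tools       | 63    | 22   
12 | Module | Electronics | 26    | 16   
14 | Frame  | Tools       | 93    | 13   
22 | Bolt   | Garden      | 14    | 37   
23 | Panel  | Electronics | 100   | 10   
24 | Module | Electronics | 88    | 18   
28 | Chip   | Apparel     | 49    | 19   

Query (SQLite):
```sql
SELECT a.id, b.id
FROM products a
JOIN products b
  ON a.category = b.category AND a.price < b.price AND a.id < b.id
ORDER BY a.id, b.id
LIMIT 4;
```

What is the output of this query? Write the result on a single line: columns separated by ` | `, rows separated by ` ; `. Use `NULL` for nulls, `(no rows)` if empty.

1 | 28 ; 10 | 14 ; 12 | 23 ; 12 | 24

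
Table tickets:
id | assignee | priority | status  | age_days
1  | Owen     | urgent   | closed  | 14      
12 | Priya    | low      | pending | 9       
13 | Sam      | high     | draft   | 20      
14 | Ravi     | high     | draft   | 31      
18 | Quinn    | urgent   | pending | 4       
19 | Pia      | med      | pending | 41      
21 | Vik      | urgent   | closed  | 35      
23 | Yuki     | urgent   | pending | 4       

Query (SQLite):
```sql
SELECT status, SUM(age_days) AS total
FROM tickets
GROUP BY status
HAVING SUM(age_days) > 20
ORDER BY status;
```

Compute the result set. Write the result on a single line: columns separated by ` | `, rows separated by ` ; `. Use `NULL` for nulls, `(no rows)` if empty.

Partition tickets by status; compute SUM(age_days) within each group.
HAVING: keep groups where SUM(age_days) > 20.
  closed: ids {1, 21} → SUM(age_days)=49
  draft: ids {13, 14} → SUM(age_days)=51
  pending: ids {12, 18, 19, 23} → SUM(age_days)=58

closed | 49 ; draft | 51 ; pending | 58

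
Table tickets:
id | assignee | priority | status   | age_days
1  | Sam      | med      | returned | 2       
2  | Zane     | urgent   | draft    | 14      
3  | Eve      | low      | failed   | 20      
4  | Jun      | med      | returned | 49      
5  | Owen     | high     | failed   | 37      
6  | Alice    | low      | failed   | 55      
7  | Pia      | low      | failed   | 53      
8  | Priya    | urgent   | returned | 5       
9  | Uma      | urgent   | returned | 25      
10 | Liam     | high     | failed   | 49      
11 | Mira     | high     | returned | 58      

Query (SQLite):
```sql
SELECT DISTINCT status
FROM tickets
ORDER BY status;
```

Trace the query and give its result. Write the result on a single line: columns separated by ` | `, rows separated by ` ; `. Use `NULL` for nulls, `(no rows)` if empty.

Collect distinct status values from tickets.

draft ; failed ; returned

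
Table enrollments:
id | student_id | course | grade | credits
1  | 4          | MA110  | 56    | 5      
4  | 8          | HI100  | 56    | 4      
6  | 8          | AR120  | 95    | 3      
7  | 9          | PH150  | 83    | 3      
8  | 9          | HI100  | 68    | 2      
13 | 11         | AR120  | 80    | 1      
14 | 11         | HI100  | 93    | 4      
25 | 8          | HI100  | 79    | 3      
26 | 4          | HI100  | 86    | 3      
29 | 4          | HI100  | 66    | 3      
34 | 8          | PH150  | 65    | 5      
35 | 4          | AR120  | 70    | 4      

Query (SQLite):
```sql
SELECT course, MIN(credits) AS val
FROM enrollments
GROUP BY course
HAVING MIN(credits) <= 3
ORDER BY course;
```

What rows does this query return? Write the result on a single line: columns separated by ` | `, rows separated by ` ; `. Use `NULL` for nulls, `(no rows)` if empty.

Partition enrollments by course; compute MIN(credits) within each group.
HAVING: keep groups where MIN(credits) <= 3.
  AR120: ids {6, 13, 35} → MIN(credits)=1
  HI100: ids {4, 8, 14, 25, 26, 29} → MIN(credits)=2
  MA110: ids {1} → MIN(credits)=5
  PH150: ids {7, 34} → MIN(credits)=3

AR120 | 1 ; HI100 | 2 ; PH150 | 3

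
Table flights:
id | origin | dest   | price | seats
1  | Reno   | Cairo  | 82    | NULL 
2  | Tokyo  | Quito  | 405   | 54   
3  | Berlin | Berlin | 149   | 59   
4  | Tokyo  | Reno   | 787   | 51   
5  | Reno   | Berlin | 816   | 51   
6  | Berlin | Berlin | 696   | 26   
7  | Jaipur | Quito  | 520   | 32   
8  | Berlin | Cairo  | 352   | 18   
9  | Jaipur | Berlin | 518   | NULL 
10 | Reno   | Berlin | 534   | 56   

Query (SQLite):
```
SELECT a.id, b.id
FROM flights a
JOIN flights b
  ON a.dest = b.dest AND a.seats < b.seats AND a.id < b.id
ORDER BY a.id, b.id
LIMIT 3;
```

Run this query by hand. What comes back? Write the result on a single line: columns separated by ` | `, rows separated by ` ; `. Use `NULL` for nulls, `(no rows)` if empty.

Pairs (a,b) with same dest, a.seats < b.seats, a.id < b.id.
dest groups: Berlin:{3,5,6,9,10} Cairo:{1,8} Quito:{2,7} Reno:{4}
Ordered by (a.id, b.id); first 3.

5 | 10 ; 6 | 10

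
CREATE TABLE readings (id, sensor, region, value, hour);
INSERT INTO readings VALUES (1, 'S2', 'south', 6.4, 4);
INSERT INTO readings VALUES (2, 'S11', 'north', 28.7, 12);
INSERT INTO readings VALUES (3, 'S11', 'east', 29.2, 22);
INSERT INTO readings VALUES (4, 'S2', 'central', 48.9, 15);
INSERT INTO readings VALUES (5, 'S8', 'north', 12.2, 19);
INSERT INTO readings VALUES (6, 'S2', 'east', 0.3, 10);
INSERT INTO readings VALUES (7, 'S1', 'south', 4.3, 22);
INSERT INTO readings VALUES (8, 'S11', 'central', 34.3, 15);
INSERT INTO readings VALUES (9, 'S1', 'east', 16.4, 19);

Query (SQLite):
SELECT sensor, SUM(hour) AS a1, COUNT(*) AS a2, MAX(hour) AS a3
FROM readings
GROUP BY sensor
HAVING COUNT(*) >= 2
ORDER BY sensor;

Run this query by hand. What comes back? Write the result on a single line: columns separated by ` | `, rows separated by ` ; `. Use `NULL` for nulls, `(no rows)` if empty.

Group readings by sensor.
Per group compute: SUM(hour), COUNT(*), MAX(hour).
HAVING: drop groups with fewer than 2 rows.
  S1: ids {7, 9} → SUM(hour)=41, COUNT(*)=2, MAX(hour)=22
  S11: ids {2, 3, 8} → SUM(hour)=49, COUNT(*)=3, MAX(hour)=22
  S2: ids {1, 4, 6} → SUM(hour)=29, COUNT(*)=3, MAX(hour)=15
  S8: ids {5} → SUM(hour)=19, COUNT(*)=1, MAX(hour)=19

S1 | 41 | 2 | 22 ; S11 | 49 | 3 | 22 ; S2 | 29 | 3 | 15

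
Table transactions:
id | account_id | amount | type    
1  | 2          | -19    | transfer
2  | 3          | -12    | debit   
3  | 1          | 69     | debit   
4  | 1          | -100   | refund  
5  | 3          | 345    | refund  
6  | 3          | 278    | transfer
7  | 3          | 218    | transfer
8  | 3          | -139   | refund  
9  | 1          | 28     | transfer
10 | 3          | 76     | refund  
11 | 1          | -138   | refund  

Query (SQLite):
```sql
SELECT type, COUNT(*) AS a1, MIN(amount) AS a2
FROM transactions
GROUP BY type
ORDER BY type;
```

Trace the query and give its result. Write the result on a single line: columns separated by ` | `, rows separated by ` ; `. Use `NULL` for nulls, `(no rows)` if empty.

debit | 2 | -12 ; refund | 5 | -139 ; transfer | 4 | -19

Group transactions by type.
Per group compute: COUNT(*), MIN(amount).
  debit: ids {2, 3} → COUNT(*)=2, MIN(amount)=-12
  refund: ids {4, 5, 8, 10, 11} → COUNT(*)=5, MIN(amount)=-139
  transfer: ids {1, 6, 7, 9} → COUNT(*)=4, MIN(amount)=-19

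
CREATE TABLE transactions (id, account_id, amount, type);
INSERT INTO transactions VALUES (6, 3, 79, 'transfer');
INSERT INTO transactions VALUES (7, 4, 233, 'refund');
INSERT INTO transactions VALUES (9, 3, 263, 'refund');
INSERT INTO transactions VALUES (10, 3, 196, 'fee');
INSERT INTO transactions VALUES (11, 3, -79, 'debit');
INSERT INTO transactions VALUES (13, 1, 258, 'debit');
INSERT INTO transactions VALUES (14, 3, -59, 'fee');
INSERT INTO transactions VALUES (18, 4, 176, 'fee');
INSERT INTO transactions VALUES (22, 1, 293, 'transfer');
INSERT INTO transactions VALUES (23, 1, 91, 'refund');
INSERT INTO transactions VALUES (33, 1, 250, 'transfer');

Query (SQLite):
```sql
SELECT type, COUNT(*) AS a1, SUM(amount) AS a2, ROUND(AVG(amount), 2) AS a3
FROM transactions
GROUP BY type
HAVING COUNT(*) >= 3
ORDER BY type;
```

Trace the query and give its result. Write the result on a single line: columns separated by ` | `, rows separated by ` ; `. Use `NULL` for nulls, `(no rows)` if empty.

Group transactions by type.
Per group compute: COUNT(*), SUM(amount), ROUND(AVG(amount), 2).
HAVING: drop groups with fewer than 3 rows.
  debit: ids {11, 13} → COUNT(*)=2, SUM(amount)=179, ROUND(AVG(amount), 2)=89.5
  fee: ids {10, 14, 18} → COUNT(*)=3, SUM(amount)=313, ROUND(AVG(amount), 2)=104.33
  refund: ids {7, 9, 23} → COUNT(*)=3, SUM(amount)=587, ROUND(AVG(amount), 2)=195.67
  transfer: ids {6, 22, 33} → COUNT(*)=3, SUM(amount)=622, ROUND(AVG(amount), 2)=207.33

fee | 3 | 313 | 104.33 ; refund | 3 | 587 | 195.67 ; transfer | 3 | 622 | 207.33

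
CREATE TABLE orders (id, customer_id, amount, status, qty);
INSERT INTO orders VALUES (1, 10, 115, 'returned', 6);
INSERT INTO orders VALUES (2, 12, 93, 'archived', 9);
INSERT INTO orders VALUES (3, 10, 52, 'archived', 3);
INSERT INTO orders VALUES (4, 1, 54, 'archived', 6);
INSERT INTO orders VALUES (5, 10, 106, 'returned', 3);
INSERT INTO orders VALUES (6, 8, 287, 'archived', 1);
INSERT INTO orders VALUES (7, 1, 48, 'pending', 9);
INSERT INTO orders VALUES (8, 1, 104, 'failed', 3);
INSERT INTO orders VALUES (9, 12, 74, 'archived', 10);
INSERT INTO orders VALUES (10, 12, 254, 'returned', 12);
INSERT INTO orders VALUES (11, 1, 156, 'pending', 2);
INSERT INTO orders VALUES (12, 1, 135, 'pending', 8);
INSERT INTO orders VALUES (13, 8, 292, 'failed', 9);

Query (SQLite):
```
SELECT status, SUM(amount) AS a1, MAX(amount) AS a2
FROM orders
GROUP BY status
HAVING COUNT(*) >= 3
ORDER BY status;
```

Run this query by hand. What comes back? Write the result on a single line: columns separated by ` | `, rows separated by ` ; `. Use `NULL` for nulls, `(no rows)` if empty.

Group orders by status.
Per group compute: SUM(amount), MAX(amount).
HAVING: drop groups with fewer than 3 rows.
  archived: ids {2, 3, 4, 6, 9} → SUM(amount)=560, MAX(amount)=287
  failed: ids {8, 13} → SUM(amount)=396, MAX(amount)=292
  pending: ids {7, 11, 12} → SUM(amount)=339, MAX(amount)=156
  returned: ids {1, 5, 10} → SUM(amount)=475, MAX(amount)=254

archived | 560 | 287 ; pending | 339 | 156 ; returned | 475 | 254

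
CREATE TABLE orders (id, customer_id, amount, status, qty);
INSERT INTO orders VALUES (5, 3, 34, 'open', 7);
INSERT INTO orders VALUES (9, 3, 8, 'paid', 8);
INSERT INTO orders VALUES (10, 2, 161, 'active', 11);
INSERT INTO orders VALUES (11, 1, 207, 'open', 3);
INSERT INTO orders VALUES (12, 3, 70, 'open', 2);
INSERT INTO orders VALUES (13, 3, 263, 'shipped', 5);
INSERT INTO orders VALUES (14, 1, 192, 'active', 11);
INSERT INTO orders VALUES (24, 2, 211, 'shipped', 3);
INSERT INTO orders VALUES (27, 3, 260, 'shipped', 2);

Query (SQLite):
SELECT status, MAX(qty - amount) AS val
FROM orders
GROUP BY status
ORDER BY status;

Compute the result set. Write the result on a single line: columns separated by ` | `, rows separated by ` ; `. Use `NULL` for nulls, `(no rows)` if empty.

active | -150 ; open | -27 ; paid | 0 ; shipped | -208

For each row compute qty - amount.
Group by status; take MAX of the expression per group.
  active: ids {10, 14} → MAX(qty - amount)=-150
  open: ids {5, 11, 12} → MAX(qty - amount)=-27
  paid: ids {9} → MAX(qty - amount)=0
  shipped: ids {13, 24, 27} → MAX(qty - amount)=-208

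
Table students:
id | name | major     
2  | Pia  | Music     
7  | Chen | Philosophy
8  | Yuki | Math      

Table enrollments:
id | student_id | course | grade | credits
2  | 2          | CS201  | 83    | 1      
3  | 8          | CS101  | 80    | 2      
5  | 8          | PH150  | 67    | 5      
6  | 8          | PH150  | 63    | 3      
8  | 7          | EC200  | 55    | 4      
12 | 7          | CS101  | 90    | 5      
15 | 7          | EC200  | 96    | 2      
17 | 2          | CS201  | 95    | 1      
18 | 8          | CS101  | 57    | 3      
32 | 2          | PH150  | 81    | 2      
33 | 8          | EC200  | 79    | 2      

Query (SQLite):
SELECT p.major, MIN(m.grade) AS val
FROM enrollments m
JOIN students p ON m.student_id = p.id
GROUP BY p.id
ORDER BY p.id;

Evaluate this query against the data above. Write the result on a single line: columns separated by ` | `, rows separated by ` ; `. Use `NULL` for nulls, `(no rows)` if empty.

Music | 81 ; Philosophy | 55 ; Math | 57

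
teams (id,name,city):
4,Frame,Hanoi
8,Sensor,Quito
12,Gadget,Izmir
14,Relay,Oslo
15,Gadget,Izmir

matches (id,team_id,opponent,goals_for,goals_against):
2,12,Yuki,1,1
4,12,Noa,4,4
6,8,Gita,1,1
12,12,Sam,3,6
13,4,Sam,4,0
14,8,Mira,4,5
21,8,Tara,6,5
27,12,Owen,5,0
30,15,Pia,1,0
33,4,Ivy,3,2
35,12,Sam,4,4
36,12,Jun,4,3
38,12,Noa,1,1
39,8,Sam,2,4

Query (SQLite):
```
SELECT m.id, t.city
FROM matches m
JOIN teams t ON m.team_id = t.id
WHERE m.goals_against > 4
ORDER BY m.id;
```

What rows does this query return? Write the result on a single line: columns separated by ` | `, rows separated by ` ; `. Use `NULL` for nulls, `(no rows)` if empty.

Each matches row matches the teams row where team_id = teams.id.
Then keep rows with m.goals_against > 4.

12 | Izmir ; 14 | Quito ; 21 | Quito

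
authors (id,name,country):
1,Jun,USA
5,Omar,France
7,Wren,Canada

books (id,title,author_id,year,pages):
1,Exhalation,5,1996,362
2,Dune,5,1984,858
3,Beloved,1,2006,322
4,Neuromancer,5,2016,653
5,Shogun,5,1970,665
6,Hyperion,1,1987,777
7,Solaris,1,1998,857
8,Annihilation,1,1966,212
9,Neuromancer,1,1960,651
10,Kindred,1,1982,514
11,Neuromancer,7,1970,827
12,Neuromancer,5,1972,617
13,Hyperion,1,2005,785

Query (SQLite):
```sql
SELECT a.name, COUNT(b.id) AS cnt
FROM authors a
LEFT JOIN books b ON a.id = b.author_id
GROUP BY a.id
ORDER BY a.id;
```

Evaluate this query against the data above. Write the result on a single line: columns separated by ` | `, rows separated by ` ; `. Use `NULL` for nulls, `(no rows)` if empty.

LEFT JOIN keeps every authors row; unmatched ones get NULL for books columns.
Group by authors.id and compute COUNT(b.id). COUNT(col) of an all-NULL group is 0.
  1: ids {3, 6, 7, 8, 9, 10, 13} → COUNT(b.id)=7
  5: ids {1, 2, 4, 5, 12} → COUNT(b.id)=5
  7: ids {11} → COUNT(b.id)=1

Jun | 7 ; Omar | 5 ; Wren | 1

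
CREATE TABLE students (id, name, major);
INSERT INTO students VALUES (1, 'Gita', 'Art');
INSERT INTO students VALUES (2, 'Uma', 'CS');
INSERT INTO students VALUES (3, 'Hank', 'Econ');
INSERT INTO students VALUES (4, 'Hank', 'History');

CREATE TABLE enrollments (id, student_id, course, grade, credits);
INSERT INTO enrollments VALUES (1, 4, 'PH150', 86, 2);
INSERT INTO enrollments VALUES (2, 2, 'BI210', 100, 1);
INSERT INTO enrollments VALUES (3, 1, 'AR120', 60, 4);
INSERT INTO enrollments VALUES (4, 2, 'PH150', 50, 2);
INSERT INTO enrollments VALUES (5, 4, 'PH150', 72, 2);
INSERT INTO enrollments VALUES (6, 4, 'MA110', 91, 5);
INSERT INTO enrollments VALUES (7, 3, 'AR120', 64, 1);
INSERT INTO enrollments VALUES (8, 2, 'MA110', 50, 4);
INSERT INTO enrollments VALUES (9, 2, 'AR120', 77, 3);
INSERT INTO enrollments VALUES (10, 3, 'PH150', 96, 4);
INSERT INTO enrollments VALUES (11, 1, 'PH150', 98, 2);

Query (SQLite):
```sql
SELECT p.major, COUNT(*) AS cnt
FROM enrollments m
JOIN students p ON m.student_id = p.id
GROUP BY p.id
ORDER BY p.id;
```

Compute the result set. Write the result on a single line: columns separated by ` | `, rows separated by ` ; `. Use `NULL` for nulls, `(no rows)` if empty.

Art | 2 ; CS | 4 ; Econ | 2 ; History | 3

Join each enrollments row to its students via student_id.
Group joined rows by students.id; compute COUNT(*) per group.
  1: ids {3, 11} → COUNT(*)=2
  2: ids {2, 4, 8, 9} → COUNT(*)=4
  3: ids {7, 10} → COUNT(*)=2
  4: ids {1, 5, 6} → COUNT(*)=3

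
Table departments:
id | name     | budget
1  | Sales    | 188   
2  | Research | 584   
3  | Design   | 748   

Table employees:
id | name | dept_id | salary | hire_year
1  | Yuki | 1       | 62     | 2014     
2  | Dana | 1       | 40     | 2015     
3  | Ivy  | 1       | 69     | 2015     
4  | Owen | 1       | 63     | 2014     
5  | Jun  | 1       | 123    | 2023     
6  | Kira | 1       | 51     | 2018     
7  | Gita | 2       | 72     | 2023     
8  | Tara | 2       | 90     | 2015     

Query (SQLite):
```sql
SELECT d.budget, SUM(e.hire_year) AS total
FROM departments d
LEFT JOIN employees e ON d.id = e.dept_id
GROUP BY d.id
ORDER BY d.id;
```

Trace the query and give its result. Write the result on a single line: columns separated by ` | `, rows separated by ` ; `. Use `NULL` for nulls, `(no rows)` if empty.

LEFT JOIN keeps every departments row; unmatched ones get NULL for employees columns.
Group by departments.id and compute SUM(e.hire_year). SUM over an all-NULL group is NULL.
  1: ids {1, 2, 3, 4, 5, 6} → SUM(e.hire_year)=12099
  2: ids {7, 8} → SUM(e.hire_year)=4038
  3: ids {—} → SUM(e.hire_year)=NULL

188 | 12099 ; 584 | 4038 ; 748 | NULL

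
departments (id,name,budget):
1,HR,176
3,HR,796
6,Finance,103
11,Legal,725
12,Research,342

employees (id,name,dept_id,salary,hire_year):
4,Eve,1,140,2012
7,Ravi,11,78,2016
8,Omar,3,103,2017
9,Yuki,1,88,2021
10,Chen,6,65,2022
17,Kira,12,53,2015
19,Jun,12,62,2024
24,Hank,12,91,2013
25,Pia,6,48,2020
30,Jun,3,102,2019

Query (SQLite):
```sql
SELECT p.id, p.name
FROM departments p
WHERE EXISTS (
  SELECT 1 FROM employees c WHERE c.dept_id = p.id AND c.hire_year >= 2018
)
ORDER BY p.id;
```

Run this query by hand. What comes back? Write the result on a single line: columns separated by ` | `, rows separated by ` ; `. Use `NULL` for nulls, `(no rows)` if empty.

For each departments row, check whether any employees with matching dept_id has hire_year >= 2018.
Keep rows where that is true.

1 | HR ; 3 | HR ; 6 | Finance ; 12 | Research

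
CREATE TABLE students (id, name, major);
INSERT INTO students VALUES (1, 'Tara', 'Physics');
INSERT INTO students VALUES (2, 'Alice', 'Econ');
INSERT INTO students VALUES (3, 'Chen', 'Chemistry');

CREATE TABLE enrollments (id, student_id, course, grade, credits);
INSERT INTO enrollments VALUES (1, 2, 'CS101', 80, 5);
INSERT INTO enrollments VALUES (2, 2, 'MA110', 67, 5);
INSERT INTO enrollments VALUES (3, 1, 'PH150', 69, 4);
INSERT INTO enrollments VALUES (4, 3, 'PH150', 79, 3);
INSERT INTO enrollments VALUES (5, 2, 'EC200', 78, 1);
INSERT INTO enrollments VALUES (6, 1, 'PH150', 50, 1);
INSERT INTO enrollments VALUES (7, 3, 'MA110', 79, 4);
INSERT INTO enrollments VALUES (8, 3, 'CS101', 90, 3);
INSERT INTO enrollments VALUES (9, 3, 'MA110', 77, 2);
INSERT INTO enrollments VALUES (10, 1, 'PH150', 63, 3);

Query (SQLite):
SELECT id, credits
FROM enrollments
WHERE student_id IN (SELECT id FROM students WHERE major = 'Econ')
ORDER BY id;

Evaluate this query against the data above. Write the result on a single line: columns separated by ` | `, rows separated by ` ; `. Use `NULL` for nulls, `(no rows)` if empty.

1 | 5 ; 2 | 5 ; 5 | 1

Inner query: students.id where major = 'Econ'.
Outer: keep enrollments rows whose student_id is in that set.
Inner query → {2}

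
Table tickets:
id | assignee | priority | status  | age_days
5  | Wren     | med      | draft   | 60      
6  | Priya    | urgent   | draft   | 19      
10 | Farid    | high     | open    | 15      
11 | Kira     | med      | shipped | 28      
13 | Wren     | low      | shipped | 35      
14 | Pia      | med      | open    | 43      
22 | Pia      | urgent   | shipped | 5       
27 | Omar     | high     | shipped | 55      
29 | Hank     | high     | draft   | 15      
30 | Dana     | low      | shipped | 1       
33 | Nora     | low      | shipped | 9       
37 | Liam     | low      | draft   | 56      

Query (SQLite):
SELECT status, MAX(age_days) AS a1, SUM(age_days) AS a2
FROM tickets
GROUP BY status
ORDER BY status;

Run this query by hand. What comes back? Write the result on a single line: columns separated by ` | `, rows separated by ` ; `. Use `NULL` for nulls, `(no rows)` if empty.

draft | 60 | 150 ; open | 43 | 58 ; shipped | 55 | 133

Group tickets by status.
Per group compute: MAX(age_days), SUM(age_days).
  draft: ids {5, 6, 29, 37} → MAX(age_days)=60, SUM(age_days)=150
  open: ids {10, 14} → MAX(age_days)=43, SUM(age_days)=58
  shipped: ids {11, 13, 22, 27, 30, 33} → MAX(age_days)=55, SUM(age_days)=133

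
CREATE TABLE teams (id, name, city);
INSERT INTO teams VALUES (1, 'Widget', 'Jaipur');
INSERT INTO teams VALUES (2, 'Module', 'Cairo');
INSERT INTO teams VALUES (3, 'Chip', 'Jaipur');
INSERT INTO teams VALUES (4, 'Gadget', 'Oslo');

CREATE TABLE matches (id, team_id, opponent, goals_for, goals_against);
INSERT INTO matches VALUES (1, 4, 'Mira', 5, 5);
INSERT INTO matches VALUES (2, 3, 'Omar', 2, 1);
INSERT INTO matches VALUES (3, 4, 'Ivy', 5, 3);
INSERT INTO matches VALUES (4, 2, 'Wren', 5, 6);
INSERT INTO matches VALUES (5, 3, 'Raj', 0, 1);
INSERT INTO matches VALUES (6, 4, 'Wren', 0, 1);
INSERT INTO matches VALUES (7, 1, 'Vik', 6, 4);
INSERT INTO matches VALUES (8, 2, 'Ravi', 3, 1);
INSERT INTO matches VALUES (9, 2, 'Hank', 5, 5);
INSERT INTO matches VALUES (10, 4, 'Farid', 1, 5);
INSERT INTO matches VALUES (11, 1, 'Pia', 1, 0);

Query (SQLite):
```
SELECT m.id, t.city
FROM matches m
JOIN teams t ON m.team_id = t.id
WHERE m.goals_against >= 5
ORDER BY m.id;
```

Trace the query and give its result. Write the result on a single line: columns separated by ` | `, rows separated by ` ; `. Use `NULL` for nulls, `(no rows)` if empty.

1 | Oslo ; 4 | Cairo ; 9 | Cairo ; 10 | Oslo

Each matches row matches the teams row where team_id = teams.id.
Then keep rows with m.goals_against >= 5.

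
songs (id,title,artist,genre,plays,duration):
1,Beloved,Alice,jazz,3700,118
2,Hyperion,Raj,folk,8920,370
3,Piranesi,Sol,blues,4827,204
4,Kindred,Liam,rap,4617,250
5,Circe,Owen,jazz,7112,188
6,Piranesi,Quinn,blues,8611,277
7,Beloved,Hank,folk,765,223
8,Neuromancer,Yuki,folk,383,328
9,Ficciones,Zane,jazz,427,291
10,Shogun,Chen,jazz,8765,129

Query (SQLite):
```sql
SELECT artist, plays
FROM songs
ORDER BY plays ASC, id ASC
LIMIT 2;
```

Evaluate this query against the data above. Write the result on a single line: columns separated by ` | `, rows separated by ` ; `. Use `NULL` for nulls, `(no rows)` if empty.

Sort by plays asc, tiebreak id asc: (383, id=8), (427, id=9), (765, id=7), (3700, id=1), (4617, id=4) …. Take first 2.

Yuki | 383 ; Zane | 427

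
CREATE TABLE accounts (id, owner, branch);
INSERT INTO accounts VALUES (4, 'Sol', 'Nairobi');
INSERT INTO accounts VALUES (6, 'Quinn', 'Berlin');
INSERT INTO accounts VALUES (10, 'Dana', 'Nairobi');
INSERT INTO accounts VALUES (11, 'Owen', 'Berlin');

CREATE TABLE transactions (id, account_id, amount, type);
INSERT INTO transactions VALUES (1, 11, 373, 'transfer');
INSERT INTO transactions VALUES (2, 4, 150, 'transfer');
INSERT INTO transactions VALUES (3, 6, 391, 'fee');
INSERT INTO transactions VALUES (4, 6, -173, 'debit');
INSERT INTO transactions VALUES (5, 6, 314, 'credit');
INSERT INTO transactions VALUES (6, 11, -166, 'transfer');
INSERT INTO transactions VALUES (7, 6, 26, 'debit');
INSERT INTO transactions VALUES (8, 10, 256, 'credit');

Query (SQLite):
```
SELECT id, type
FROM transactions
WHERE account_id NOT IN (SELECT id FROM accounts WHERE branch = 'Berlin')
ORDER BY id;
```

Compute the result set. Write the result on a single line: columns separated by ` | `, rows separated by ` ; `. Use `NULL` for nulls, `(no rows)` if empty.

2 | transfer ; 8 | credit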